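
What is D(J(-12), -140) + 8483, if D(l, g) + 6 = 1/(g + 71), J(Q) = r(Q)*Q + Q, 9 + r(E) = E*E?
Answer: 584912/69 ≈ 8477.0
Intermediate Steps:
r(E) = -9 + E² (r(E) = -9 + E*E = -9 + E²)
J(Q) = Q + Q*(-9 + Q²) (J(Q) = (-9 + Q²)*Q + Q = Q*(-9 + Q²) + Q = Q + Q*(-9 + Q²))
D(l, g) = -6 + 1/(71 + g) (D(l, g) = -6 + 1/(g + 71) = -6 + 1/(71 + g))
D(J(-12), -140) + 8483 = (-425 - 6*(-140))/(71 - 140) + 8483 = (-425 + 840)/(-69) + 8483 = -1/69*415 + 8483 = -415/69 + 8483 = 584912/69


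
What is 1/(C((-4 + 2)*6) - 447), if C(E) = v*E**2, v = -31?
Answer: -1/4911 ≈ -0.00020362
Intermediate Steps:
C(E) = -31*E**2
1/(C((-4 + 2)*6) - 447) = 1/(-31*36*(-4 + 2)**2 - 447) = 1/(-31*(-2*6)**2 - 447) = 1/(-31*(-12)**2 - 447) = 1/(-31*144 - 447) = 1/(-4464 - 447) = 1/(-4911) = -1/4911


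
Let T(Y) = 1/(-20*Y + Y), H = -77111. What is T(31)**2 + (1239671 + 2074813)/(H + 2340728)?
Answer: 127762929709/87255141473 ≈ 1.4642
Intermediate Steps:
T(Y) = -1/(19*Y) (T(Y) = 1/(-19*Y) = -1/(19*Y))
T(31)**2 + (1239671 + 2074813)/(H + 2340728) = (-1/19/31)**2 + (1239671 + 2074813)/(-77111 + 2340728) = (-1/19*1/31)**2 + 3314484/2263617 = (-1/589)**2 + 3314484*(1/2263617) = 1/346921 + 368276/251513 = 127762929709/87255141473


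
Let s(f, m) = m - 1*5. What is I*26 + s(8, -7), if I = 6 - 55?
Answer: -1286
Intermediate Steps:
s(f, m) = -5 + m (s(f, m) = m - 5 = -5 + m)
I = -49
I*26 + s(8, -7) = -49*26 + (-5 - 7) = -1274 - 12 = -1286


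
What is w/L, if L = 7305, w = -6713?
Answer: -6713/7305 ≈ -0.91896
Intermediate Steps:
w/L = -6713/7305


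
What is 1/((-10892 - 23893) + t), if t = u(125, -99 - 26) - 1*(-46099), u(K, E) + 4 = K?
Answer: 1/11435 ≈ 8.7451e-5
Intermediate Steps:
u(K, E) = -4 + K
t = 46220 (t = (-4 + 125) - 1*(-46099) = 121 + 46099 = 46220)
1/((-10892 - 23893) + t) = 1/((-10892 - 23893) + 46220) = 1/(-34785 + 46220) = 1/11435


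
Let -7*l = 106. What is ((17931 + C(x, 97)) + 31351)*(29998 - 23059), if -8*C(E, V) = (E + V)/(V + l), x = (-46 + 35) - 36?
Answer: 261262992897/764 ≈ 3.4197e+8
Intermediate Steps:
l = -106/7 (l = -1/7*106 = -106/7 ≈ -15.143)
x = -47 (x = -11 - 36 = -47)
C(E, V) = -(E + V)/(8*(-106/7 + V)) (C(E, V) = -(E + V)/(8*(V - 106/7)) = -(E + V)/(8*(-106/7 + V)))
((17931 + C(x, 97)) + 31351)*(29998 - 23059) = ((17931 + 7*(-1*(-47) - 1*97)/(8*(-106 + 7*97))) + 31351)*(29998 - 23059) = ((17931 + 7*(47 - 97)/(8*(-106 + 679))) + 31351)*6939 = ((17931 + (7/8)*(-50)/573) + 31351)*6939 = ((17931 + (7/8)*(1/573)*(-50)) + 31351)*6939 = ((17931 - 175/2292) + 31351)*6939 = (41097677/2292 + 31351)*6939 = (112954169/2292)*6939 = 261262992897/764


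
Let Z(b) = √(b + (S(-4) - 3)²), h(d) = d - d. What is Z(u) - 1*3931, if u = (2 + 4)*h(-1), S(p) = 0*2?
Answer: -3928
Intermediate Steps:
S(p) = 0
h(d) = 0
u = 0 (u = (2 + 4)*0 = 6*0 = 0)
Z(b) = √(9 + b) (Z(b) = √(b + (0 - 3)²) = √(b + (-3)²) = √(b + 9) = √(9 + b))
Z(u) - 1*3931 = √(9 + 0) - 1*3931 = √9 - 3931 = 3 - 3931 = -3928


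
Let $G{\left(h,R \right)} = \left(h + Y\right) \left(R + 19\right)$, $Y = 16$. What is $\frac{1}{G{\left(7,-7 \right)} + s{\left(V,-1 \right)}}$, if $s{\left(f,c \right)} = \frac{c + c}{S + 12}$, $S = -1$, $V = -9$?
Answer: $\frac{11}{3034} \approx 0.0036256$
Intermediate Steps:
$s{\left(f,c \right)} = \frac{2 c}{11}$ ($s{\left(f,c \right)} = \frac{c + c}{-1 + 12} = \frac{2 c}{11}$)
$G{\left(h,R \right)} = \left(16 + h\right) \left(19 + R\right)$ ($G{\left(h,R \right)} = \left(h + 16\right) \left(R + 19\right) = \left(16 + h\right) \left(19 + R\right)$)
$\frac{1}{G{\left(7,-7 \right)} + s{\left(V,-1 \right)}} = \frac{1}{\left(304 + 16 \left(-7\right) + 19 \cdot 7 - 49\right) + \frac{2}{11} \left(-1\right)} = \frac{1}{\left(304 - 112 + 133 - 49\right) - \frac{2}{11}} = \frac{1}{276 - \frac{2}{11}} = \frac{1}{\frac{3034}{11}} = \frac{11}{3034}$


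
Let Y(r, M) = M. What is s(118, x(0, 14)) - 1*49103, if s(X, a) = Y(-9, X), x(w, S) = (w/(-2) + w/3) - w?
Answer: -48985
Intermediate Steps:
x(w, S) = -7*w/6 (x(w, S) = (w*(-½) + w*(⅓)) - w = (-w/2 + w/3) - w = -w/6 - w = -7*w/6)
s(X, a) = X
s(118, x(0, 14)) - 1*49103 = 118 - 1*49103 = 118 - 49103 = -48985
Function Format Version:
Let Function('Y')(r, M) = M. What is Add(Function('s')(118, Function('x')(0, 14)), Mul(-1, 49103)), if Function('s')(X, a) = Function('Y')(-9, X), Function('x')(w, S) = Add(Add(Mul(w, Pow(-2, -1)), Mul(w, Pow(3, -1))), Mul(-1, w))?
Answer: -48985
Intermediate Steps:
Function('x')(w, S) = Mul(Rational(-7, 6), w) (Function('x')(w, S) = Add(Add(Mul(w, Rational(-1, 2)), Mul(w, Rational(1, 3))), Mul(-1, w)) = Add(Add(Mul(Rational(-1, 2), w), Mul(Rational(1, 3), w)), Mul(-1, w)) = Add(Mul(Rational(-1, 6), w), Mul(-1, w)) = Mul(Rational(-7, 6), w))
Function('s')(X, a) = X
Add(Function('s')(118, Function('x')(0, 14)), Mul(-1, 49103)) = Add(118, Mul(-1, 49103)) = Add(118, -49103) = -48985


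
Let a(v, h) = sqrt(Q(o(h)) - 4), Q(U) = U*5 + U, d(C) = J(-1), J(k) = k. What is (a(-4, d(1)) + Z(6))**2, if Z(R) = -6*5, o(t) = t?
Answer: (30 - I*sqrt(10))**2 ≈ 890.0 - 189.74*I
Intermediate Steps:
d(C) = -1
Q(U) = 6*U (Q(U) = 5*U + U = 6*U)
a(v, h) = sqrt(-4 + 6*h) (a(v, h) = sqrt(6*h - 4) = sqrt(-4 + 6*h))
Z(R) = -30
(a(-4, d(1)) + Z(6))**2 = (sqrt(-4 + 6*(-1)) - 30)**2 = (sqrt(-4 - 6) - 30)**2 = (sqrt(-10) - 30)**2 = (I*sqrt(10) - 30)**2 = (-30 + I*sqrt(10))**2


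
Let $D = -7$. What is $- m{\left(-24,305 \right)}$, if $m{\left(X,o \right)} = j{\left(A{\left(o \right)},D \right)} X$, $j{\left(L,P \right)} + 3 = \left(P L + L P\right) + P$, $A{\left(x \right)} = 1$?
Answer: $-576$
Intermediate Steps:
$j{\left(L,P \right)} = -3 + P + 2 L P$ ($j{\left(L,P \right)} = -3 + \left(\left(P L + L P\right) + P\right) = -3 + \left(\left(L P + L P\right) + P\right) = -3 + \left(2 L P + P\right) = -3 + \left(P + 2 L P\right) = -3 + P + 2 L P$)
$m{\left(X,o \right)} = - 24 X$ ($m{\left(X,o \right)} = \left(-3 - 7 + 2 \cdot 1 \left(-7\right)\right) X = \left(-3 - 7 - 14\right) X = - 24 X$)
$- m{\left(-24,305 \right)} = - \left(-24\right) \left(-24\right) = \left(-1\right) 576 = -576$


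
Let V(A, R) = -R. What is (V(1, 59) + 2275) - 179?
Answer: 2037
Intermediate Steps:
(V(1, 59) + 2275) - 179 = (-1*59 + 2275) - 179 = (-59 + 2275) - 179 = 2216 - 179 = 2037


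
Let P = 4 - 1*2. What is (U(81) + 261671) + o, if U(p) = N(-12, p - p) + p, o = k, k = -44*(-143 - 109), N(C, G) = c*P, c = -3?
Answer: 272834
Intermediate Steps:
P = 2 (P = 4 - 2 = 2)
N(C, G) = -6 (N(C, G) = -3*2 = -6)
k = 11088 (k = -44*(-252) = 11088)
o = 11088
U(p) = -6 + p
(U(81) + 261671) + o = ((-6 + 81) + 261671) + 11088 = (75 + 261671) + 11088 = 261746 + 11088 = 272834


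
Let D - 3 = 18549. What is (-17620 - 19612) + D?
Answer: -18680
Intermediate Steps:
D = 18552 (D = 3 + 18549 = 18552)
(-17620 - 19612) + D = (-17620 - 19612) + 18552 = -37232 + 18552 = -18680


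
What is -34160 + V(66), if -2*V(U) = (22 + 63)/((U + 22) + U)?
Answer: -10521365/308 ≈ -34160.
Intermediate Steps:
V(U) = -85/(2*(22 + 2*U)) (V(U) = -(22 + 63)/(2*((U + 22) + U)) = -85/(2*((22 + U) + U)) = -85/(2*(22 + 2*U)))
-34160 + V(66) = -34160 - 85/(44 + 4*66) = -34160 - 85/(44 + 264) = -34160 - 85/308 = -10521365/308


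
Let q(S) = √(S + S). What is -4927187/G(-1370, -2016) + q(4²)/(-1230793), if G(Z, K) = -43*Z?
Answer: -4927187/58910 - 4*√2/1230793 ≈ -83.639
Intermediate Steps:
q(S) = √2*√S (q(S) = √(2*S) = √2*√S)
-4927187/G(-1370, -2016) + q(4²)/(-1230793) = -4927187/((-43*(-1370))) + (√2*√(4²))/(-1230793) = -4927187/58910 + (√2*√16)*(-1/1230793) = -4927187*1/58910 + (√2*4)*(-1/1230793) = -4927187/58910 + (4*√2)*(-1/1230793) = -4927187/58910 - 4*√2/1230793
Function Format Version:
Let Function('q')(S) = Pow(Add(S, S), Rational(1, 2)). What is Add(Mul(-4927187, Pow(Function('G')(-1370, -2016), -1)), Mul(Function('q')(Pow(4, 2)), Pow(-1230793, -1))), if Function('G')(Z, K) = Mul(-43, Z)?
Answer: Add(Rational(-4927187, 58910), Mul(Rational(-4, 1230793), Pow(2, Rational(1, 2)))) ≈ -83.639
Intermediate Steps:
Function('q')(S) = Mul(Pow(2, Rational(1, 2)), Pow(S, Rational(1, 2))) (Function('q')(S) = Pow(Mul(2, S), Rational(1, 2)) = Mul(Pow(2, Rational(1, 2)), Pow(S, Rational(1, 2))))
Add(Mul(-4927187, Pow(Function('G')(-1370, -2016), -1)), Mul(Function('q')(Pow(4, 2)), Pow(-1230793, -1))) = Add(Mul(-4927187, Pow(Mul(-43, -1370), -1)), Mul(Mul(Pow(2, Rational(1, 2)), Pow(Pow(4, 2), Rational(1, 2))), Pow(-1230793, -1))) = Add(Mul(-4927187, Pow(58910, -1)), Mul(Mul(Pow(2, Rational(1, 2)), Pow(16, Rational(1, 2))), Rational(-1, 1230793))) = Add(Mul(-4927187, Rational(1, 58910)), Mul(Mul(Pow(2, Rational(1, 2)), 4), Rational(-1, 1230793))) = Add(Rational(-4927187, 58910), Mul(Mul(4, Pow(2, Rational(1, 2))), Rational(-1, 1230793))) = Add(Rational(-4927187, 58910), Mul(Rational(-4, 1230793), Pow(2, Rational(1, 2))))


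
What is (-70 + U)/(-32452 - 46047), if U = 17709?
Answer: -17639/78499 ≈ -0.22470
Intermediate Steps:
(-70 + U)/(-32452 - 46047) = (-70 + 17709)/(-32452 - 46047) = 17639/(-78499) = 17639*(-1/78499) = -17639/78499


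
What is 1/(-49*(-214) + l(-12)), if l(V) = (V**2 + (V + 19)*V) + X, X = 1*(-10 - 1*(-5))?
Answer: 1/10541 ≈ 9.4868e-5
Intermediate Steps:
X = -5 (X = 1*(-10 + 5) = 1*(-5) = -5)
l(V) = -5 + V**2 + V*(19 + V) (l(V) = (V**2 + (V + 19)*V) - 5 = (V**2 + (19 + V)*V) - 5 = (V**2 + V*(19 + V)) - 5 = -5 + V**2 + V*(19 + V))
1/(-49*(-214) + l(-12)) = 1/(-49*(-214) + (-5 + 2*(-12)**2 + 19*(-12))) = 1/(10486 + (-5 + 2*144 - 228)) = 1/(10486 + (-5 + 288 - 228)) = 1/(10486 + 55) = 1/10541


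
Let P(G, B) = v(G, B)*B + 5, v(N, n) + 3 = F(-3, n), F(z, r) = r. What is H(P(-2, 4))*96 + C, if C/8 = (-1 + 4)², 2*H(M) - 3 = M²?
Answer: 4104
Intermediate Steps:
v(N, n) = -3 + n
P(G, B) = 5 + B*(-3 + B) (P(G, B) = (-3 + B)*B + 5 = B*(-3 + B) + 5 = 5 + B*(-3 + B))
H(M) = 3/2 + M²/2
C = 72 (C = 8*(-1 + 4)² = 8*3² = 8*9 = 72)
H(P(-2, 4))*96 + C = (3/2 + (5 + 4*(-3 + 4))²/2)*96 + 72 = (3/2 + (5 + 4*1)²/2)*96 + 72 = (3/2 + (5 + 4)²/2)*96 + 72 = (3/2 + (½)*9²)*96 + 72 = (3/2 + (½)*81)*96 + 72 = (3/2 + 81/2)*96 + 72 = 42*96 + 72 = 4032 + 72 = 4104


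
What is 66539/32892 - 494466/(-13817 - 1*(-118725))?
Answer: -2320875565/862658484 ≈ -2.6904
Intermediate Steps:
66539/32892 - 494466/(-13817 - 1*(-118725)) = 66539*(1/32892) - 494466/(-13817 + 118725) = 66539/32892 - 494466/104908 = 66539/32892 - 494466*1/104908 = 66539/32892 - 247233/52454 = -2320875565/862658484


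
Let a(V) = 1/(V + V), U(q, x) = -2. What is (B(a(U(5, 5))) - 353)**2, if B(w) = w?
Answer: 1996569/16 ≈ 1.2479e+5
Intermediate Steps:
a(V) = 1/(2*V)
(B(a(U(5, 5))) - 353)**2 = ((1/2)/(-2) - 353)**2 = ((1/2)*(-1/2) - 353)**2 = (-1/4 - 353)**2 = (-1413/4)**2 = 1996569/16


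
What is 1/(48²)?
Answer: 1/2304 ≈ 0.00043403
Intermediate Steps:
1/(48²) = 1/2304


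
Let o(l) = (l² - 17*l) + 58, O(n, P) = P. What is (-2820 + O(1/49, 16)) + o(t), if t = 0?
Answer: -2746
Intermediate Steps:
o(l) = 58 + l² - 17*l
(-2820 + O(1/49, 16)) + o(t) = (-2820 + 16) + (58 + 0² - 17*0) = -2804 + (58 + 0 + 0) = -2804 + 58 = -2746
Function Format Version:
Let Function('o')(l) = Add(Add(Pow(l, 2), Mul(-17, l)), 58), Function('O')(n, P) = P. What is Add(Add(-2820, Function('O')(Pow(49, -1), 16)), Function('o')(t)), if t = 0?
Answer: -2746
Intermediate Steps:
Function('o')(l) = Add(58, Pow(l, 2), Mul(-17, l))
Add(Add(-2820, Function('O')(Pow(49, -1), 16)), Function('o')(t)) = Add(Add(-2820, 16), Add(58, Pow(0, 2), Mul(-17, 0))) = Add(-2804, Add(58, 0, 0)) = Add(-2804, 58) = -2746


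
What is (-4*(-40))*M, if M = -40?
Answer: -6400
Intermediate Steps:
(-4*(-40))*M = -4*(-40)*(-40) = 160*(-40) = -6400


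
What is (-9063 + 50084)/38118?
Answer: 41021/38118 ≈ 1.0762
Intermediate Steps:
(-9063 + 50084)/38118 = 41021*(1/38118) = 41021/38118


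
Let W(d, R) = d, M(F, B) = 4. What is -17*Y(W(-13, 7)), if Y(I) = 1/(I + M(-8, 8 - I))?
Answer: 17/9 ≈ 1.8889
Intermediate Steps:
Y(I) = 1/(4 + I) (Y(I) = 1/(I + 4) = 1/(4 + I))
-17*Y(W(-13, 7)) = -17/(4 - 13) = -17/(-9) = -17*(-⅑) = 17/9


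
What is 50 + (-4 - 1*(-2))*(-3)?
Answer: 56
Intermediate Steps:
50 + (-4 - 1*(-2))*(-3) = 50 + (-4 + 2)*(-3) = 50 - 2*(-3) = 50 + 6 = 56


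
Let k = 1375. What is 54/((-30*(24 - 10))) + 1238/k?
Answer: 14857/19250 ≈ 0.77179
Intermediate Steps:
54/((-30*(24 - 10))) + 1238/k = 54/((-30*(24 - 10))) + 1238/1375 = 54/((-30*14)) + 1238*(1/1375) = 54/(-420) + 1238/1375 = 54*(-1/420) + 1238/1375 = -9/70 + 1238/1375 = 14857/19250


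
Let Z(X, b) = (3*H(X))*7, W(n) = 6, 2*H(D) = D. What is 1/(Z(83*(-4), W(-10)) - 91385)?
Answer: -1/94871 ≈ -1.0541e-5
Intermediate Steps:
H(D) = D/2
Z(X, b) = 21*X/2 (Z(X, b) = (3*(X/2))*7 = (3*X/2)*7 = 21*X/2)
1/(Z(83*(-4), W(-10)) - 91385) = 1/(21*(83*(-4))/2 - 91385) = 1/((21/2)*(-332) - 91385) = 1/(-3486 - 91385) = 1/(-94871) = -1/94871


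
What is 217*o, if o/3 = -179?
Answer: -116529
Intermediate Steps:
o = -537 (o = 3*(-179) = -537)
217*o = 217*(-537) = -116529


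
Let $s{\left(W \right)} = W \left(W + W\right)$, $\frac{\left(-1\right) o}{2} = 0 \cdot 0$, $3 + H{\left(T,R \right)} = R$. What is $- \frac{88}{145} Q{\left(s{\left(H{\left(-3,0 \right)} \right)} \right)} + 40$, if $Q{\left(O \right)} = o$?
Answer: $40$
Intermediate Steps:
$H{\left(T,R \right)} = -3 + R$
$o = 0$ ($o = - 2 \cdot 0 \cdot 0 = \left(-2\right) 0 = 0$)
$s{\left(W \right)} = 2 W^{2}$ ($s{\left(W \right)} = W 2 W = 2 W^{2}$)
$Q{\left(O \right)} = 0$
$- \frac{88}{145} Q{\left(s{\left(H{\left(-3,0 \right)} \right)} \right)} + 40 = - \frac{88}{145} \cdot 0 + 40 = \left(-88\right) \frac{1}{145} \cdot 0 + 40 = \left(- \frac{88}{145}\right) 0 + 40 = 0 + 40 = 40$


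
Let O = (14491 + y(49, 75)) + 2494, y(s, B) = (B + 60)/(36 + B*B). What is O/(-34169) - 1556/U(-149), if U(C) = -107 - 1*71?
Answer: 15770171558/1912814789 ≈ 8.2445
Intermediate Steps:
y(s, B) = (60 + B)/(36 + B²)
U(C) = -178 (U(C) = -107 - 71 = -178)
O = 10683580/629 (O = (14491 + (60 + 75)/(36 + 75²)) + 2494 = (14491 + 135/(36 + 5625)) + 2494 = (14491 + 135/5661) + 2494 = (14491 + (1/5661)*135) + 2494 = (14491 + 15/629) + 2494 = 9114854/629 + 2494 = 10683580/629 ≈ 16985.)
O/(-34169) - 1556/U(-149) = (10683580/629)/(-34169) - 1556/(-178) = (10683580/629)*(-1/34169) - 1556*(-1/178) = -10683580/21492301 + 778/89 = 15770171558/1912814789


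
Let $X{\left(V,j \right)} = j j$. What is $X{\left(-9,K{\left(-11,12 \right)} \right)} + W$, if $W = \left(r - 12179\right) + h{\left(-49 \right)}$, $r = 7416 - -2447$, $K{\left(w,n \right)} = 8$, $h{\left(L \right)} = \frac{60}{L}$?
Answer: $- \frac{110408}{49} \approx -2253.2$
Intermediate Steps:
$X{\left(V,j \right)} = j^{2}$
$r = 9863$ ($r = 7416 + 2447 = 9863$)
$W = - \frac{113544}{49}$ ($W = \left(9863 - 12179\right) + \frac{60}{-49} = -2316 + 60 \left(- \frac{1}{49}\right) = -2316 - \frac{60}{49} = - \frac{113544}{49} \approx -2317.2$)
$X{\left(-9,K{\left(-11,12 \right)} \right)} + W = 8^{2} - \frac{113544}{49} = 64 - \frac{113544}{49} = - \frac{110408}{49}$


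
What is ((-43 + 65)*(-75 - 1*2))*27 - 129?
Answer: -45867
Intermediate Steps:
((-43 + 65)*(-75 - 1*2))*27 - 129 = (22*(-75 - 2))*27 - 129 = (22*(-77))*27 - 129 = -1694*27 - 129 = -45738 - 129 = -45867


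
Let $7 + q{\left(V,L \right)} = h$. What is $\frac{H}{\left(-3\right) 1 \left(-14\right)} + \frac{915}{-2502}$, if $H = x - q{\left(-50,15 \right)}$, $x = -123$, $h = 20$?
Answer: $- \frac{7013}{1946} \approx -3.6038$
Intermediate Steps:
$q{\left(V,L \right)} = 13$ ($q{\left(V,L \right)} = -7 + 20 = 13$)
$H = -136$ ($H = -123 - 13 = -136$)
$\frac{H}{\left(-3\right) 1 \left(-14\right)} + \frac{915}{-2502} = - \frac{136}{\left(-3\right) 1 \left(-14\right)} + \frac{915}{-2502} = - \frac{136}{\left(-3\right) \left(-14\right)} + 915 \left(- \frac{1}{2502}\right) = - \frac{136}{42} - \frac{305}{834} = \left(-136\right) \frac{1}{42} - \frac{305}{834} = - \frac{68}{21} - \frac{305}{834} = - \frac{7013}{1946}$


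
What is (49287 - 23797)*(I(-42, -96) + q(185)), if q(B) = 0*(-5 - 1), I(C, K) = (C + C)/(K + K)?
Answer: 89215/8 ≈ 11152.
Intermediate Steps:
I(C, K) = C/K (I(C, K) = (2*C)/((2*K)) = (2*C)*(1/(2*K)) = C/K)
q(B) = 0 (q(B) = 0*(-6) = 0)
(49287 - 23797)*(I(-42, -96) + q(185)) = (49287 - 23797)*(-42/(-96) + 0) = 25490*(-42*(-1/96) + 0) = 25490*(7/16 + 0) = 25490*(7/16) = 89215/8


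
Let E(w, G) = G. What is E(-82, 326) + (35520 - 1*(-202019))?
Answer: 237865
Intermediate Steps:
E(-82, 326) + (35520 - 1*(-202019)) = 326 + (35520 - 1*(-202019)) = 326 + (35520 + 202019) = 326 + 237539 = 237865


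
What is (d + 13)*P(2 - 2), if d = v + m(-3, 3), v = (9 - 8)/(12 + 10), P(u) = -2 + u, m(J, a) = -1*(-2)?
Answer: -331/11 ≈ -30.091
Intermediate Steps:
m(J, a) = 2
v = 1/22 ≈ 0.045455
d = 45/22 (d = 1/22 + 2 = 45/22 ≈ 2.0455)
(d + 13)*P(2 - 2) = (45/22 + 13)*(-2 + (2 - 2)) = 331*(-2 + 0)/22 = (331/22)*(-2) = -331/11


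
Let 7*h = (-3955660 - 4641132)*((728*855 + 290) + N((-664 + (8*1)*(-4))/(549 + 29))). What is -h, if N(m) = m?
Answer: 1547152809860624/2023 ≈ 7.6478e+11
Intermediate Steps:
h = -1547152809860624/2023 (h = ((-3955660 - 4641132)*((728*855 + 290) + (-664 + (8*1)*(-4))/(549 + 29)))/7 = (-8596792*((622440 + 290) + (-664 + 8*(-4))/578))/7 = (-8596792*(622730 + (-664 - 32)*(1/578)))/7 = (-8596792*(622730 - 696*1/578))/7 = (-8596792*(622730 - 348/289))/7 = (-8596792*179968622/289)/7 = (⅐)*(-1547152809860624/289) = -1547152809860624/2023 ≈ -7.6478e+11)
-h = -1*(-1547152809860624/2023) = 1547152809860624/2023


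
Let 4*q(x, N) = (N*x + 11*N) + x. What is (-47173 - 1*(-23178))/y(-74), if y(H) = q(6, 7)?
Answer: -19196/25 ≈ -767.84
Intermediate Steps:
q(x, N) = x/4 + 11*N/4 + N*x/4 (q(x, N) = ((N*x + 11*N) + x)/4 = ((11*N + N*x) + x)/4 = (x + 11*N + N*x)/4 = x/4 + 11*N/4 + N*x/4)
y(H) = 125/4 (y(H) = (¼)*6 + (11/4)*7 + (¼)*7*6 = 3/2 + 77/4 + 21/2 = 125/4)
(-47173 - 1*(-23178))/y(-74) = (-47173 - 1*(-23178))/(125/4) = (-47173 + 23178)*(4/125) = -23995*4/125 = -19196/25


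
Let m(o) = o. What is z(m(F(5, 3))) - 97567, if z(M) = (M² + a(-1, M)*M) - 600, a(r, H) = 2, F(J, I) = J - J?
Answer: -98167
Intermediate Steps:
F(J, I) = 0
z(M) = -600 + M² + 2*M (z(M) = (M² + 2*M) - 600 = -600 + M² + 2*M)
z(m(F(5, 3))) - 97567 = (-600 + 0² + 2*0) - 97567 = (-600 + 0 + 0) - 97567 = -600 - 97567 = -98167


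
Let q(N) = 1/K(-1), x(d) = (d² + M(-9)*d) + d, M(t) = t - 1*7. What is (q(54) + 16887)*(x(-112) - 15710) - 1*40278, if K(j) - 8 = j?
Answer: -175942006/7 ≈ -2.5135e+7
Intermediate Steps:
K(j) = 8 + j
M(t) = -7 + t (M(t) = t - 7 = -7 + t)
x(d) = d² - 15*d (x(d) = (d² + (-7 - 9)*d) + d = (d² - 16*d) + d = d² - 15*d)
q(N) = ⅐ (q(N) = 1/(8 - 1) = 1/7 = ⅐)
(q(54) + 16887)*(x(-112) - 15710) - 1*40278 = (⅐ + 16887)*(-112*(-15 - 112) - 15710) - 1*40278 = 118210*(-112*(-127) - 15710)/7 - 40278 = 118210*(14224 - 15710)/7 - 40278 = (118210/7)*(-1486) - 40278 = -175660060/7 - 40278 = -175942006/7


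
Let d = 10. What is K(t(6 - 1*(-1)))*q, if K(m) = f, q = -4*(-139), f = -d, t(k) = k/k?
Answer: -5560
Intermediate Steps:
t(k) = 1
f = -10 (f = -1*10 = -10)
q = 556
K(m) = -10
K(t(6 - 1*(-1)))*q = -10*556 = -5560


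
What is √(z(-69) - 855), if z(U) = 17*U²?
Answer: 3*√8898 ≈ 282.99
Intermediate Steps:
√(z(-69) - 855) = √(17*(-69)² - 855) = √(17*4761 - 855) = √(80937 - 855) = √80082 = 3*√8898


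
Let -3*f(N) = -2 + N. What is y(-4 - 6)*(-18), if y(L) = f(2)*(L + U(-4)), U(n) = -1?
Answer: 0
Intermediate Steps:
f(N) = ⅔ - N/3 (f(N) = -(-2 + N)/3 = ⅔ - N/3)
y(L) = 0 (y(L) = (⅔ - ⅓*2)*(L - 1) = (⅔ - ⅔)*(-1 + L) = 0*(-1 + L) = 0)
y(-4 - 6)*(-18) = 0*(-18) = 0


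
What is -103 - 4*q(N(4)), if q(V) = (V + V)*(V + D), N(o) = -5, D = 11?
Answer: 137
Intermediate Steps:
q(V) = 2*V*(11 + V) (q(V) = (V + V)*(V + 11) = (2*V)*(11 + V) = 2*V*(11 + V))
-103 - 4*q(N(4)) = -103 - 8*(-5)*(11 - 5) = -103 - 8*(-5)*6 = -103 - 4*(-60) = -103 + 240 = 137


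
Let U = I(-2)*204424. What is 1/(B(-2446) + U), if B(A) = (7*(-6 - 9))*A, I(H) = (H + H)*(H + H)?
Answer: 1/3527614 ≈ 2.8348e-7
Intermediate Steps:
I(H) = 4*H**2 (I(H) = (2*H)*(2*H) = 4*H**2)
U = 3270784 (U = (4*(-2)**2)*204424 = (4*4)*204424 = 16*204424 = 3270784)
B(A) = -105*A (B(A) = (7*(-15))*A = -105*A)
1/(B(-2446) + U) = 1/(-105*(-2446) + 3270784) = 1/(256830 + 3270784) = 1/3527614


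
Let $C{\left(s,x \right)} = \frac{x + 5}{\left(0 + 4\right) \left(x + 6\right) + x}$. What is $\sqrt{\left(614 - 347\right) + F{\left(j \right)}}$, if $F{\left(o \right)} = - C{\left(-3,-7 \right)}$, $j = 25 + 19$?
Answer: $\frac{\sqrt{32285}}{11} \approx 16.335$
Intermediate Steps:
$j = 44$
$C{\left(s,x \right)} = \frac{5 + x}{24 + 5 x}$ ($C{\left(s,x \right)} = \frac{5 + x}{4 \left(6 + x\right) + x} = \frac{5 + x}{\left(24 + 4 x\right) + x} = \frac{5 + x}{24 + 5 x}$)
$F{\left(o \right)} = - \frac{2}{11}$ ($F{\left(o \right)} = - \frac{5 - 7}{24 + 5 \left(-7\right)} = - \frac{-2}{24 - 35} = - \frac{-2}{-11} = - \frac{\left(-1\right) \left(-2\right)}{11} = \left(-1\right) \frac{2}{11} = - \frac{2}{11}$)
$\sqrt{\left(614 - 347\right) + F{\left(j \right)}} = \sqrt{\left(614 - 347\right) - \frac{2}{11}} = \sqrt{267 - \frac{2}{11}} = \sqrt{\frac{2935}{11}} = \frac{\sqrt{32285}}{11}$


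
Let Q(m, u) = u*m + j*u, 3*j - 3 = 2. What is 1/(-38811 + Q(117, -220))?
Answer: -3/194753 ≈ -1.5404e-5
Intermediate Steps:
j = 5/3 (j = 1 + (⅓)*2 = 1 + ⅔ = 5/3 ≈ 1.6667)
Q(m, u) = 5*u/3 + m*u (Q(m, u) = u*m + 5*u/3 = m*u + 5*u/3 = 5*u/3 + m*u)
1/(-38811 + Q(117, -220)) = 1/(-38811 + (⅓)*(-220)*(5 + 3*117)) = 1/(-38811 + (⅓)*(-220)*(5 + 351)) = 1/(-38811 + (⅓)*(-220)*356) = 1/(-38811 - 78320/3) = 1/(-194753/3) = -3/194753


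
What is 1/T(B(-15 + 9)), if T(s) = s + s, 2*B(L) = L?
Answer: -1/6 ≈ -0.16667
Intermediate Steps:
B(L) = L/2
T(s) = 2*s
1/T(B(-15 + 9)) = 1/(2*((-15 + 9)/2)) = 1/(2*((1/2)*(-6))) = 1/(2*(-3)) = 1/(-6) = -1/6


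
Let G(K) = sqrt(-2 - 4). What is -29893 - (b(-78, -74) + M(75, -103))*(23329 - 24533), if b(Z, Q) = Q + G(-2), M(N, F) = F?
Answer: -243001 + 1204*I*sqrt(6) ≈ -2.43e+5 + 2949.2*I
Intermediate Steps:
G(K) = I*sqrt(6) (G(K) = sqrt(-6) = I*sqrt(6))
b(Z, Q) = Q + I*sqrt(6)
-29893 - (b(-78, -74) + M(75, -103))*(23329 - 24533) = -29893 - ((-74 + I*sqrt(6)) - 103)*(23329 - 24533) = -29893 - (-177 + I*sqrt(6))*(-1204) = -29893 - (213108 - 1204*I*sqrt(6)) = -29893 + (-213108 + 1204*I*sqrt(6)) = -243001 + 1204*I*sqrt(6)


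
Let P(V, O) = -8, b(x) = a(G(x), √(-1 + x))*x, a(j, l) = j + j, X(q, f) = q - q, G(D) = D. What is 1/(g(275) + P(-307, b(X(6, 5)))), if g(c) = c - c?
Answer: -⅛ ≈ -0.12500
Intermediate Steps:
X(q, f) = 0
a(j, l) = 2*j
g(c) = 0
b(x) = 2*x² (b(x) = (2*x)*x = 2*x²)
1/(g(275) + P(-307, b(X(6, 5)))) = 1/(0 - 8) = 1/(-8) = -⅛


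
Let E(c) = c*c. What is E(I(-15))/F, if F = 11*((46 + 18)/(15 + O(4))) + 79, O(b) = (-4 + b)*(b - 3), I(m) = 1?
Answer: 15/1889 ≈ 0.0079407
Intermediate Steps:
O(b) = (-4 + b)*(-3 + b)
E(c) = c²
F = 1889/15 (F = 11*((46 + 18)/(15 + (12 + 4² - 7*4))) + 79 = 11*(64/(15 + (12 + 16 - 28))) + 79 = 11*(64/(15 + 0)) + 79 = 11*(64/15) + 79 = 704/15 + 79 = 1889/15 ≈ 125.93)
E(I(-15))/F = 1²/(1889/15) = 1*(15/1889) = 15/1889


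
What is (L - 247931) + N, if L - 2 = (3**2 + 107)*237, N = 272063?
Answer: 51626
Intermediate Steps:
L = 27494 (L = 2 + (3**2 + 107)*237 = 2 + (9 + 107)*237 = 2 + 116*237 = 2 + 27492 = 27494)
(L - 247931) + N = (27494 - 247931) + 272063 = -220437 + 272063 = 51626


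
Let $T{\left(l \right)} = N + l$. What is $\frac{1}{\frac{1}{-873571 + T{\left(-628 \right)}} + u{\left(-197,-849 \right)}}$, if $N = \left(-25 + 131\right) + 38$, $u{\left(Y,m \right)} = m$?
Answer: $- \frac{874055}{742072696} \approx -0.0011779$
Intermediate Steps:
$N = 144$ ($N = 106 + 38 = 144$)
$T{\left(l \right)} = 144 + l$
$\frac{1}{\frac{1}{-873571 + T{\left(-628 \right)}} + u{\left(-197,-849 \right)}} = \frac{1}{\frac{1}{-873571 + \left(144 - 628\right)} - 849} = \frac{1}{\frac{1}{-873571 - 484} - 849} = \frac{1}{\frac{1}{-874055} - 849} = \frac{1}{- \frac{1}{874055} - 849} = \frac{1}{- \frac{742072696}{874055}} = - \frac{874055}{742072696}$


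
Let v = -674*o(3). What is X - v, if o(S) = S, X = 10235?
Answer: 12257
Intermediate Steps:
v = -2022 (v = -674*3 = -2022)
X - v = 10235 - 1*(-2022) = 10235 + 2022 = 12257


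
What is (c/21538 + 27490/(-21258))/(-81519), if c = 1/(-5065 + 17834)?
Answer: 3780132323261/238294220991173622 ≈ 1.5863e-5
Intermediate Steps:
c = 1/12769 ≈ 7.8315e-5
(c/21538 + 27490/(-21258))/(-81519) = ((1/12769)/21538 + 27490/(-21258))/(-81519) = ((1/12769)*(1/21538) + 27490*(-1/21258))*(-1/81519) = (1/275018722 - 13745/10629)*(-1/81519) = -3780132323261/2923173996138*(-1/81519) = 3780132323261/238294220991173622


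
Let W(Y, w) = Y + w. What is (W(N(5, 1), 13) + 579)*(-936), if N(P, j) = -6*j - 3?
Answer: -545688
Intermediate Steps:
N(P, j) = -3 - 6*j
(W(N(5, 1), 13) + 579)*(-936) = (((-3 - 6*1) + 13) + 579)*(-936) = (((-3 - 6) + 13) + 579)*(-936) = ((-9 + 13) + 579)*(-936) = (4 + 579)*(-936) = 583*(-936) = -545688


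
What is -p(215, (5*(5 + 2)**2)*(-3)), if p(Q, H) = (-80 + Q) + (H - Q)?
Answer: 815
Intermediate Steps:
p(Q, H) = -80 + H
-p(215, (5*(5 + 2)**2)*(-3)) = -(-80 + (5*(5 + 2)**2)*(-3)) = -(-80 + (5*7**2)*(-3)) = -(-80 + (5*49)*(-3)) = -(-80 + 245*(-3)) = -(-80 - 735) = -1*(-815) = 815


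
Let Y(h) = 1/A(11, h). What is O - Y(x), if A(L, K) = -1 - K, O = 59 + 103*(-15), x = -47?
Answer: -68357/46 ≈ -1486.0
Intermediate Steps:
O = -1486 (O = 59 - 1545 = -1486)
Y(h) = 1/(-1 - h)
O - Y(x) = -1486 - (-1)/(1 - 47) = -1486 - (-1)/(-46) = -1486 - (-1)*(-1)/46 = -1486 - 1*1/46 = -1486 - 1/46 = -68357/46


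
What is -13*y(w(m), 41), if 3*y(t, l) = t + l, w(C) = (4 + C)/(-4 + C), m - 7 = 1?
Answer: -572/3 ≈ -190.67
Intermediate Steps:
m = 8 (m = 7 + 1 = 8)
w(C) = (4 + C)/(-4 + C)
y(t, l) = l/3 + t/3 (y(t, l) = (t + l)/3 = (l + t)/3 = l/3 + t/3)
-13*y(w(m), 41) = -13*((1/3)*41 + ((4 + 8)/(-4 + 8))/3) = -13*(41/3 + (12/4)/3) = -13*(41/3 + ((1/4)*12)/3) = -13*(41/3 + (1/3)*3) = -13*(41/3 + 1) = -13*44/3 = -572/3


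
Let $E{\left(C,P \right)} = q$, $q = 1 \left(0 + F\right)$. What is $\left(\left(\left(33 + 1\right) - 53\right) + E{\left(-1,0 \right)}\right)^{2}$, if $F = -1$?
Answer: $400$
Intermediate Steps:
$q = -1$ ($q = 1 \left(0 - 1\right) = 1 \left(-1\right) = -1$)
$E{\left(C,P \right)} = -1$
$\left(\left(\left(33 + 1\right) - 53\right) + E{\left(-1,0 \right)}\right)^{2} = \left(\left(\left(33 + 1\right) - 53\right) - 1\right)^{2} = \left(\left(34 - 53\right) - 1\right)^{2} = \left(-19 - 1\right)^{2} = \left(-20\right)^{2} = 400$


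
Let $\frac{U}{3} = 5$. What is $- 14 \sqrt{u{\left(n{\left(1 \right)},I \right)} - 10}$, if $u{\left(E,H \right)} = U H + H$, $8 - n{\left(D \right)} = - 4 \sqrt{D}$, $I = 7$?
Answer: $- 14 \sqrt{102} \approx -141.39$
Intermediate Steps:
$U = 15$ ($U = 3 \cdot 5 = 15$)
$n{\left(D \right)} = 8 + 4 \sqrt{D}$ ($n{\left(D \right)} = 8 - - 4 \sqrt{D} = 8 + 4 \sqrt{D}$)
$u{\left(E,H \right)} = 16 H$ ($u{\left(E,H \right)} = 15 H + H = 16 H$)
$- 14 \sqrt{u{\left(n{\left(1 \right)},I \right)} - 10} = - 14 \sqrt{16 \cdot 7 - 10} = - 14 \sqrt{112 - 10} = - 14 \sqrt{102}$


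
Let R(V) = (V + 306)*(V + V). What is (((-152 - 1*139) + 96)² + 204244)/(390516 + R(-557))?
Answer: 12751/35270 ≈ 0.36153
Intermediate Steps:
R(V) = 2*V*(306 + V) (R(V) = (306 + V)*(2*V) = 2*V*(306 + V))
(((-152 - 1*139) + 96)² + 204244)/(390516 + R(-557)) = (((-152 - 1*139) + 96)² + 204244)/(390516 + 2*(-557)*(306 - 557)) = (((-152 - 139) + 96)² + 204244)/(390516 + 2*(-557)*(-251)) = ((-291 + 96)² + 204244)/(390516 + 279614) = ((-195)² + 204244)/670130 = (38025 + 204244)*(1/670130) = 242269*(1/670130) = 12751/35270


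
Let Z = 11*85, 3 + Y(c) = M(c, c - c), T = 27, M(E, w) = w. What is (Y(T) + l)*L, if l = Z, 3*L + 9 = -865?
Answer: -814568/3 ≈ -2.7152e+5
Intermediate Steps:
L = -874/3 (L = -3 + (⅓)*(-865) = -3 - 865/3 = -874/3 ≈ -291.33)
Y(c) = -3 (Y(c) = -3 + (c - c) = -3 + 0 = -3)
Z = 935
l = 935
(Y(T) + l)*L = (-3 + 935)*(-874/3) = 932*(-874/3) = -814568/3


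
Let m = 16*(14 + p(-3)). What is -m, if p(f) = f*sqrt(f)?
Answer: -224 + 48*I*sqrt(3) ≈ -224.0 + 83.138*I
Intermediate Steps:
p(f) = f**(3/2)
m = 224 - 48*I*sqrt(3) (m = 16*(14 + (-3)**(3/2)) = 16*(14 - 3*I*sqrt(3)) = 224 - 48*I*sqrt(3) ≈ 224.0 - 83.138*I)
-m = -(224 - 48*I*sqrt(3)) = -224 + 48*I*sqrt(3)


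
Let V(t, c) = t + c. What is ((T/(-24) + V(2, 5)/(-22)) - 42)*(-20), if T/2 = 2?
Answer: 28040/33 ≈ 849.70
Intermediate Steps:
V(t, c) = c + t
T = 4 (T = 2*2 = 4)
((T/(-24) + V(2, 5)/(-22)) - 42)*(-20) = ((4/(-24) + (5 + 2)/(-22)) - 42)*(-20) = ((4*(-1/24) + 7*(-1/22)) - 42)*(-20) = ((-⅙ - 7/22) - 42)*(-20) = (-16/33 - 42)*(-20) = -1402/33*(-20) = 28040/33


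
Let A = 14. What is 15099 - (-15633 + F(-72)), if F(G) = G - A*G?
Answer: 29796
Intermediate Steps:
F(G) = -13*G (F(G) = G - 14*G = -13*G)
15099 - (-15633 + F(-72)) = 15099 - (-15633 - 13*(-72)) = 15099 - (-15633 + 936) = 15099 - 1*(-14697) = 15099 + 14697 = 29796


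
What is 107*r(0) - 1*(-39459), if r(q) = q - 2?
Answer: 39245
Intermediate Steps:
r(q) = -2 + q
107*r(0) - 1*(-39459) = 107*(-2 + 0) - 1*(-39459) = 107*(-2) + 39459 = -214 + 39459 = 39245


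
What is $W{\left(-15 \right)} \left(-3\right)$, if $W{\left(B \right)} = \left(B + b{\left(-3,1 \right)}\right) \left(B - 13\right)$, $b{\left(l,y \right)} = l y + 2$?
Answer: $-1344$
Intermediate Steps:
$b{\left(l,y \right)} = 2 + l y$
$W{\left(B \right)} = \left(-1 + B\right) \left(-13 + B\right)$ ($W{\left(B \right)} = \left(B + \left(2 - 3\right)\right) \left(B - 13\right) = \left(B + \left(2 - 3\right)\right) \left(-13 + B\right) = \left(B - 1\right) \left(-13 + B\right) = \left(-1 + B\right) \left(-13 + B\right)$)
$W{\left(-15 \right)} \left(-3\right) = \left(13 + \left(-15\right)^{2} - -210\right) \left(-3\right) = \left(13 + 225 + 210\right) \left(-3\right) = 448 \left(-3\right) = -1344$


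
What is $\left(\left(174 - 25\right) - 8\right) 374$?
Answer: $52734$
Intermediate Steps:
$\left(\left(174 - 25\right) - 8\right) 374 = \left(149 - 8\right) 374 = 141 \cdot 374 = 52734$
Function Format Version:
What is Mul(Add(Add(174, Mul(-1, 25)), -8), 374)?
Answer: 52734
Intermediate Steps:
Mul(Add(Add(174, Mul(-1, 25)), -8), 374) = Mul(Add(Add(174, -25), -8), 374) = Mul(Add(149, -8), 374) = Mul(141, 374) = 52734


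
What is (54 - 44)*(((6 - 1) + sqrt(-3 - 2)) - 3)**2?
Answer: -10 + 40*I*sqrt(5) ≈ -10.0 + 89.443*I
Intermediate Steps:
(54 - 44)*(((6 - 1) + sqrt(-3 - 2)) - 3)**2 = 10*((5 + sqrt(-5)) - 3)**2 = 10*((5 + I*sqrt(5)) - 3)**2 = 10*(2 + I*sqrt(5))**2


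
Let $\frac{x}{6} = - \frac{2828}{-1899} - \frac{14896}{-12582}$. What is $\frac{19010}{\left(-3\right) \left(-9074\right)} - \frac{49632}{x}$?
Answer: $- \frac{37354651714873}{12073977825} \approx -3093.8$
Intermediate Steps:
$x = \frac{7096600}{442467}$ ($x = 6 \left(- \frac{2828}{-1899} - \frac{14896}{-12582}\right) = 6 \left(\left(-2828\right) \left(- \frac{1}{1899}\right) - - \frac{7448}{6291}\right) = 6 \left(\frac{2828}{1899} + \frac{7448}{6291}\right) = 6 \cdot \frac{3548300}{1327401} = \frac{7096600}{442467} \approx 16.039$)
$\frac{19010}{\left(-3\right) \left(-9074\right)} - \frac{49632}{x} = \frac{19010}{\left(-3\right) \left(-9074\right)} - \frac{49632}{\frac{7096600}{442467}} = \frac{19010}{27222} - \frac{2745065268}{887075} = 19010 \cdot \frac{1}{27222} - \frac{2745065268}{887075} = \frac{9505}{13611} - \frac{2745065268}{887075} = - \frac{37354651714873}{12073977825}$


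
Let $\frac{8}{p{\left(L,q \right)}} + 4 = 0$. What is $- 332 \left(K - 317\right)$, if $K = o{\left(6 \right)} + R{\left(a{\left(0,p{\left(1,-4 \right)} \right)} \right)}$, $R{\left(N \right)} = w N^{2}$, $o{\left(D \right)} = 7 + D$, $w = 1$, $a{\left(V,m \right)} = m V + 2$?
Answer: $99600$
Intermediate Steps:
$p{\left(L,q \right)} = -2$ ($p{\left(L,q \right)} = \frac{8}{-4 + 0} = \frac{8}{-4} = 8 \left(- \frac{1}{4}\right) = -2$)
$a{\left(V,m \right)} = 2 + V m$ ($a{\left(V,m \right)} = V m + 2 = 2 + V m$)
$R{\left(N \right)} = N^{2}$ ($R{\left(N \right)} = 1 N^{2} = N^{2}$)
$K = 17$ ($K = \left(7 + 6\right) + \left(2 + 0 \left(-2\right)\right)^{2} = 13 + \left(2 + 0\right)^{2} = 13 + 2^{2} = 13 + 4 = 17$)
$- 332 \left(K - 317\right) = - 332 \left(17 - 317\right) = \left(-332\right) \left(-300\right) = 99600$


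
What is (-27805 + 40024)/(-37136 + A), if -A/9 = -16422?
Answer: 12219/110662 ≈ 0.11042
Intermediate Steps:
A = 147798 (A = -9*(-16422) = 147798)
(-27805 + 40024)/(-37136 + A) = (-27805 + 40024)/(-37136 + 147798) = 12219/110662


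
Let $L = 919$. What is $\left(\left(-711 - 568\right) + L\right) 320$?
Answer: $-115200$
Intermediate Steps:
$\left(\left(-711 - 568\right) + L\right) 320 = \left(\left(-711 - 568\right) + 919\right) 320 = \left(-1279 + 919\right) 320 = \left(-360\right) 320 = -115200$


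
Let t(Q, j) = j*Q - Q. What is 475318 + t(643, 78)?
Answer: 524829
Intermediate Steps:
t(Q, j) = -Q + Q*j (t(Q, j) = Q*j - Q = -Q + Q*j)
475318 + t(643, 78) = 475318 + 643*(-1 + 78) = 475318 + 643*77 = 475318 + 49511 = 524829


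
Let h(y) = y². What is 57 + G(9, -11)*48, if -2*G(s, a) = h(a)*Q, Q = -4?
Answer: 11673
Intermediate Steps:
G(s, a) = 2*a² (G(s, a) = -a²*(-4)/2 = -(-2)*a² = 2*a²)
57 + G(9, -11)*48 = 57 + (2*(-11)²)*48 = 57 + (2*121)*48 = 57 + 242*48 = 57 + 11616 = 11673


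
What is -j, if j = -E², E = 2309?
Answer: 5331481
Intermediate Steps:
j = -5331481 (j = -1*2309² = -1*5331481 = -5331481)
-j = -1*(-5331481) = 5331481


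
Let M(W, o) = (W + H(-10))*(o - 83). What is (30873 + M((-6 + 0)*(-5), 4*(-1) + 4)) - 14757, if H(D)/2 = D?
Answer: 15286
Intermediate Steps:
H(D) = 2*D
M(W, o) = (-83 + o)*(-20 + W) (M(W, o) = (W + 2*(-10))*(o - 83) = (W - 20)*(-83 + o) = (-20 + W)*(-83 + o) = (-83 + o)*(-20 + W))
(30873 + M((-6 + 0)*(-5), 4*(-1) + 4)) - 14757 = (30873 + (1660 - 83*(-6 + 0)*(-5) - 20*(4*(-1) + 4) + ((-6 + 0)*(-5))*(4*(-1) + 4))) - 14757 = (30873 + (1660 - (-498)*(-5) - 20*(-4 + 4) + (-6*(-5))*(-4 + 4))) - 14757 = (30873 + (1660 - 83*30 - 20*0 + 30*0)) - 14757 = (30873 + (1660 - 2490 + 0 + 0)) - 14757 = (30873 - 830) - 14757 = 30043 - 14757 = 15286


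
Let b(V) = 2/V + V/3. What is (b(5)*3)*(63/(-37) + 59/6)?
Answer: 11191/222 ≈ 50.410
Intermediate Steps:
b(V) = 2/V + V/3 (b(V) = 2/V + V*(⅓) = 2/V + V/3)
(b(5)*3)*(63/(-37) + 59/6) = ((2/5 + (⅓)*5)*3)*(63/(-37) + 59/6) = ((2*(⅕) + 5/3)*3)*(63*(-1/37) + 59*(⅙)) = ((⅖ + 5/3)*3)*(-63/37 + 59/6) = ((31/15)*3)*(1805/222) = (31/5)*(1805/222) = 11191/222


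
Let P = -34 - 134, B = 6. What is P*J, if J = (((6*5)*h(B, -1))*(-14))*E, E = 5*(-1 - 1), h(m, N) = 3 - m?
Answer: 2116800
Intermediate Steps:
E = -10 (E = 5*(-2) = -10)
J = -12600 (J = (((6*5)*(3 - 1*6))*(-14))*(-10) = ((30*(3 - 6))*(-14))*(-10) = ((30*(-3))*(-14))*(-10) = -90*(-14)*(-10) = 1260*(-10) = -12600)
P = -168
P*J = -168*(-12600) = 2116800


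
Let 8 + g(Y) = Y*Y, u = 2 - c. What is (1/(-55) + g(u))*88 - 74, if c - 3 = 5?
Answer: 11942/5 ≈ 2388.4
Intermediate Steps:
c = 8 (c = 3 + 5 = 8)
u = -6 (u = 2 - 1*8 = 2 - 8 = -6)
g(Y) = -8 + Y² (g(Y) = -8 + Y*Y = -8 + Y²)
(1/(-55) + g(u))*88 - 74 = (1/(-55) + (-8 + (-6)²))*88 - 74 = (-1/55 + (-8 + 36))*88 - 74 = (-1/55 + 28)*88 - 74 = (1539/55)*88 - 74 = 12312/5 - 74 = 11942/5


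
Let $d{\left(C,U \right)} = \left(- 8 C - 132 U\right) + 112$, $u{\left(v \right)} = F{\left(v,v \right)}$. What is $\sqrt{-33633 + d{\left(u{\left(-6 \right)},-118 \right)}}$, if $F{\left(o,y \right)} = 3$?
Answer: $i \sqrt{17969} \approx 134.05 i$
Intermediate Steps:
$u{\left(v \right)} = 3$
$d{\left(C,U \right)} = 112 - 132 U - 8 C$ ($d{\left(C,U \right)} = \left(- 132 U - 8 C\right) + 112 = 112 - 132 U - 8 C$)
$\sqrt{-33633 + d{\left(u{\left(-6 \right)},-118 \right)}} = \sqrt{-33633 - -15664} = \sqrt{-33633 + \left(112 + 15576 - 24\right)} = \sqrt{-33633 + 15664} = \sqrt{-17969} = i \sqrt{17969}$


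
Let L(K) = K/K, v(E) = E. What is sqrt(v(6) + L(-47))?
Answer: sqrt(7) ≈ 2.6458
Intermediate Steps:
L(K) = 1
sqrt(v(6) + L(-47)) = sqrt(6 + 1) = sqrt(7)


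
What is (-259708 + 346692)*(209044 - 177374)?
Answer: 2754783280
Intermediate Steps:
(-259708 + 346692)*(209044 - 177374) = 86984*31670 = 2754783280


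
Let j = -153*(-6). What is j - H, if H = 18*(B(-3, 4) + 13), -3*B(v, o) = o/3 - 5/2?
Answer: 677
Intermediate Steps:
B(v, o) = 5/6 - o/9 (B(v, o) = -(o/3 - 5/2)/3 = -(-5/2 + o/3)/3 = 5/6 - o/9)
j = 918
H = 241 (H = 18*((5/6 - 1/9*4) + 13) = 18*((5/6 - 4/9) + 13) = 18*(7/18 + 13) = 18*(241/18) = 241)
j - H = 918 - 1*241 = 918 - 241 = 677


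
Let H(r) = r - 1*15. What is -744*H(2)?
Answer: 9672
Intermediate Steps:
H(r) = -15 + r (H(r) = r - 15 = -15 + r)
-744*H(2) = -744*(-15 + 2) = -744*(-13) = 9672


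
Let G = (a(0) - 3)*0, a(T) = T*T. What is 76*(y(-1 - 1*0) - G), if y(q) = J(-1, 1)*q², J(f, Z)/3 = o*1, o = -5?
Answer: -1140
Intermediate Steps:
J(f, Z) = -15 (J(f, Z) = 3*(-5*1) = 3*(-5) = -15)
a(T) = T²
G = 0 (G = (0² - 3)*0 = (0 - 3)*0 = -3*0 = 0)
y(q) = -15*q²
76*(y(-1 - 1*0) - G) = 76*(-15*(-1 - 1*0)² - 1*0) = 76*(-15*(-1 + 0)² + 0) = 76*(-15*(-1)² + 0) = 76*(-15*1 + 0) = 76*(-15 + 0) = 76*(-15) = -1140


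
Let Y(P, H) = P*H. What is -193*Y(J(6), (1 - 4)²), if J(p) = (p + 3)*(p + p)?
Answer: -187596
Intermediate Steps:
J(p) = 2*p*(3 + p) (J(p) = (3 + p)*(2*p) = 2*p*(3 + p))
Y(P, H) = H*P
-193*Y(J(6), (1 - 4)²) = -193*(1 - 4)²*2*6*(3 + 6) = -193*(-3)²*2*6*9 = -1737*108 = -193*972 = -187596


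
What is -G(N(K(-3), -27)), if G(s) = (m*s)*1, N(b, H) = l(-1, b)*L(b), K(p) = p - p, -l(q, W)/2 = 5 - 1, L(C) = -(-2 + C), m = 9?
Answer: 144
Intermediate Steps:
L(C) = 2 - C
l(q, W) = -8 (l(q, W) = -2*(5 - 1) = -2*4 = -8)
K(p) = 0
N(b, H) = -16 + 8*b (N(b, H) = -8*(2 - b) = -16 + 8*b)
G(s) = 9*s (G(s) = (9*s)*1 = 9*s)
-G(N(K(-3), -27)) = -9*(-16 + 8*0) = -9*(-16 + 0) = -9*(-16) = -1*(-144) = 144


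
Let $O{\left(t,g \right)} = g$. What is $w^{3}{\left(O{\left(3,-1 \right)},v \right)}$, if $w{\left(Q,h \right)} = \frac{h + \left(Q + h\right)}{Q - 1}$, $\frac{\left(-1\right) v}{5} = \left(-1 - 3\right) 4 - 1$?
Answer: $- \frac{4826809}{8} \approx -6.0335 \cdot 10^{5}$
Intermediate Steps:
$v = 85$ ($v = - 5 \left(\left(-1 - 3\right) 4 - 1\right) = - 5 \left(\left(-4\right) 4 - 1\right) = - 5 \left(-16 - 1\right) = \left(-5\right) \left(-17\right) = 85$)
$w{\left(Q,h \right)} = \frac{Q + 2 h}{-1 + Q}$
$w^{3}{\left(O{\left(3,-1 \right)},v \right)} = \left(\frac{-1 + 2 \cdot 85}{-1 - 1}\right)^{3} = \left(\frac{-1 + 170}{-2}\right)^{3} = \left(\left(- \frac{1}{2}\right) 169\right)^{3} = \left(- \frac{169}{2}\right)^{3} = - \frac{4826809}{8}$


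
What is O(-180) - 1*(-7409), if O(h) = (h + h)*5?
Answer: 5609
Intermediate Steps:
O(h) = 10*h (O(h) = (2*h)*5 = 10*h)
O(-180) - 1*(-7409) = 10*(-180) - 1*(-7409) = -1800 + 7409 = 5609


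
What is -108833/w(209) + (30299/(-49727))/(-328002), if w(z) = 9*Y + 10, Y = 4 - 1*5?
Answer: -1775126681694883/16310555454 ≈ -1.0883e+5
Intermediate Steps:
Y = -1 (Y = 4 - 5 = -1)
w(z) = 1 (w(z) = 9*(-1) + 10 = -9 + 10 = 1)
-108833/w(209) + (30299/(-49727))/(-328002) = -108833/1 + (30299/(-49727))/(-328002) = -108833*1 + (30299*(-1/49727))*(-1/328002) = -108833 - 30299/49727*(-1/328002) = -108833 + 30299/16310555454 = -1775126681694883/16310555454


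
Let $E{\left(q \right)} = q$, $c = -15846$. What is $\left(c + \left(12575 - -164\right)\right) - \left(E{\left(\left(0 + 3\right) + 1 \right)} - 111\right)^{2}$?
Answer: $-14556$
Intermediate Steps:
$\left(c + \left(12575 - -164\right)\right) - \left(E{\left(\left(0 + 3\right) + 1 \right)} - 111\right)^{2} = \left(-15846 + \left(12575 - -164\right)\right) - \left(\left(\left(0 + 3\right) + 1\right) - 111\right)^{2} = \left(-15846 + \left(12575 + 164\right)\right) - \left(\left(3 + 1\right) - 111\right)^{2} = \left(-15846 + 12739\right) - \left(4 - 111\right)^{2} = -3107 - \left(-107\right)^{2} = -3107 - 11449 = -14556$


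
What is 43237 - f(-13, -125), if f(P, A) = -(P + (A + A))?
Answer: 42974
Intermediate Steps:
f(P, A) = -P - 2*A (f(P, A) = -(P + 2*A) = -P - 2*A)
43237 - f(-13, -125) = 43237 - (-1*(-13) - 2*(-125)) = 43237 - (13 + 250) = 43237 - 1*263 = 43237 - 263 = 42974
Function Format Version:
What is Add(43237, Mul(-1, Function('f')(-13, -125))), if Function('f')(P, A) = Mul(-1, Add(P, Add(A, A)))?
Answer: 42974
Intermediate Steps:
Function('f')(P, A) = Add(Mul(-1, P), Mul(-2, A)) (Function('f')(P, A) = Mul(-1, Add(P, Mul(2, A))) = Add(Mul(-1, P), Mul(-2, A)))
Add(43237, Mul(-1, Function('f')(-13, -125))) = Add(43237, Mul(-1, Add(Mul(-1, -13), Mul(-2, -125)))) = Add(43237, Mul(-1, Add(13, 250))) = Add(43237, Mul(-1, 263)) = Add(43237, -263) = 42974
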